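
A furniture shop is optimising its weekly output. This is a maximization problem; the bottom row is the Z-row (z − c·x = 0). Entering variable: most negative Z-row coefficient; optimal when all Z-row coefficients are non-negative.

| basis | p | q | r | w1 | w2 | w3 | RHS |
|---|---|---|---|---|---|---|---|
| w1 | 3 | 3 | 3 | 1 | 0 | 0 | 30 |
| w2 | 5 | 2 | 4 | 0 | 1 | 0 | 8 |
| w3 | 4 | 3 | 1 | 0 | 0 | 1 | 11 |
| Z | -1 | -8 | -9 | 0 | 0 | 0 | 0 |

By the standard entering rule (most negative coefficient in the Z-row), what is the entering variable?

r

Negative Z-row entries: p: -1, q: -8, r: -9.
The most negative is -9 in column r, so r enters.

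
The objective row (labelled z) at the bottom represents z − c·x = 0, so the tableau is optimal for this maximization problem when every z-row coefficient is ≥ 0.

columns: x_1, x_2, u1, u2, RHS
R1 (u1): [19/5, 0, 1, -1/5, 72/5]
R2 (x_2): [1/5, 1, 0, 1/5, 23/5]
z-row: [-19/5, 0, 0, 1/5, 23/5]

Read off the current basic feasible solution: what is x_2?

x_2 is basic (row 2); its value is the RHS of that row, 23/5.

23/5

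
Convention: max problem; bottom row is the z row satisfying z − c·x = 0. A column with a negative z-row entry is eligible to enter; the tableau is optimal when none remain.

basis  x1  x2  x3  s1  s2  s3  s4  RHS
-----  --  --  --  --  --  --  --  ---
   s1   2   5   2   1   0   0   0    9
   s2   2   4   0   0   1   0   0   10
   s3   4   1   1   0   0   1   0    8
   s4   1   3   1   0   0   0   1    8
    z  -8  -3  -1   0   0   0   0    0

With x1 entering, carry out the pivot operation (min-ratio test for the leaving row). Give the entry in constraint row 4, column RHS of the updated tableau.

6

Ratio test on column x1 — row 1: 9/2 = 9/2; row 2: 10/2 = 5; row 3: 8/4 = 2; row 4: 8/1 = 8. Minimum is 2 at row 3 (s3 leaves); pivot element 4.
Divide row 3 by 4; eliminate column x1 from the other rows.
Row 4 update in column RHS: 8 − 1·2 = 6.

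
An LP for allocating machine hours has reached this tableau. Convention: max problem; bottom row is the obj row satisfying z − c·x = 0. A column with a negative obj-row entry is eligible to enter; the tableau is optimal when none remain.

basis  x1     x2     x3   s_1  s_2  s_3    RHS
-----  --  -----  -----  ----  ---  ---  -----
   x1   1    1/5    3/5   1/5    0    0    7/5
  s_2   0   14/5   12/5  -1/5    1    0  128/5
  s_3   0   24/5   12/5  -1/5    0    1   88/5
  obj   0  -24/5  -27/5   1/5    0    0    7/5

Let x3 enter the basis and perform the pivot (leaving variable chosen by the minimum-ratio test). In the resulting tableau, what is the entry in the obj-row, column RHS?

Ratio test on column x3 — row 1: (7/5)/(3/5) = 7/3; row 2: (128/5)/(12/5) = 32/3; row 3: (88/5)/(12/5) = 22/3. Minimum is 7/3 at row 1 (x1 leaves); pivot element 3/5.
Divide row 1 by 3/5; eliminate column x3 from the other rows.
obj-row update in column RHS: 7/5 − (-27/5)·(7/3) = 14.

14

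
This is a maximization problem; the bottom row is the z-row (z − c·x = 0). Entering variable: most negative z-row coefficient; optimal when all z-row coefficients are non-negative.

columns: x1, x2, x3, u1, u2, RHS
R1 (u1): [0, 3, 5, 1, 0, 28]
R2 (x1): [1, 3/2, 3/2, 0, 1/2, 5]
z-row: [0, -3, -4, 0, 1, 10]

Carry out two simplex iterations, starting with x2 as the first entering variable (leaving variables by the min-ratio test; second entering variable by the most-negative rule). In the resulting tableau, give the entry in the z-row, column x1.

Ratio test on column x2 — row 1: 28/3 = 28/3; row 2: 5/(3/2) = 10/3. Minimum is 10/3 at row 2 (x1 leaves); pivot element 3/2.
Divide row 2 by 3/2; eliminate column x2 from the other rows.
Second iteration: most negative z-row entry is -1 in column x3, so x3 enters.
Ratio test on column x3 — row 1: 18/2 = 9; row 2: (10/3)/1 = 10/3. Minimum is 10/3 at row 2 (x2 leaves); pivot element 1.
Divide row 2 by 1; eliminate column x3 from the other rows.
After both pivots, the entry at the z-row, column x1 is 8/3.

8/3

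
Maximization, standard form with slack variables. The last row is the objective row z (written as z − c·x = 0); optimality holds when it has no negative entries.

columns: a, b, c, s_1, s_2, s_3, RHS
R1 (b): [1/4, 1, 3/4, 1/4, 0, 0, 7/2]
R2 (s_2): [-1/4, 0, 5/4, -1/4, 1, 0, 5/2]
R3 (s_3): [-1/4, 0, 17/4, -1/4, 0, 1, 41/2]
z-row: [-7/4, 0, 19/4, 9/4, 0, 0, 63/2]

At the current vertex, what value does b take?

7/2

b is basic (row 1); its value is the RHS of that row, 7/2.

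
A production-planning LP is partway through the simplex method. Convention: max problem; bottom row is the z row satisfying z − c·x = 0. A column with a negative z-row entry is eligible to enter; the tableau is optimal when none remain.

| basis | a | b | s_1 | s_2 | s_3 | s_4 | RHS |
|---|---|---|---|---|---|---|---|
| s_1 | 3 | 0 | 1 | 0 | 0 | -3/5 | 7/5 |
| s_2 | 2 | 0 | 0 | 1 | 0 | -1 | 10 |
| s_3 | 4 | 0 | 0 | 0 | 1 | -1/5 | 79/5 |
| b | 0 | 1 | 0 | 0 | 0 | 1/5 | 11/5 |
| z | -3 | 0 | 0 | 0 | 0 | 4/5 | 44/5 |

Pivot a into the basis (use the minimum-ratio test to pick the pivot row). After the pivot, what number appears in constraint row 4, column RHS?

11/5

Ratio test on column a — row 1: (7/5)/3 = 7/15; row 2: 10/2 = 5; row 3: (79/5)/4 = 79/20; row 4: entry 0 ≤ 0. Minimum is 7/15 at row 1 (s_1 leaves); pivot element 3.
Divide row 1 by 3; eliminate column a from the other rows.
Row 4 update in column RHS: 11/5 − 0·(7/15) = 11/5.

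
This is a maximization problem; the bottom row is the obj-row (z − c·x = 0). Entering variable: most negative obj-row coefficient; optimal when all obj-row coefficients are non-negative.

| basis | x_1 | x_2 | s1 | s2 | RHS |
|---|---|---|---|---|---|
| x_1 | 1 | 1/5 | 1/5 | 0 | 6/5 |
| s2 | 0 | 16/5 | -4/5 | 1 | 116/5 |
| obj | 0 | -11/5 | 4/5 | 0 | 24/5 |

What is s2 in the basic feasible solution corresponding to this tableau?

s2 is basic (row 2); its value is the RHS of that row, 116/5.

116/5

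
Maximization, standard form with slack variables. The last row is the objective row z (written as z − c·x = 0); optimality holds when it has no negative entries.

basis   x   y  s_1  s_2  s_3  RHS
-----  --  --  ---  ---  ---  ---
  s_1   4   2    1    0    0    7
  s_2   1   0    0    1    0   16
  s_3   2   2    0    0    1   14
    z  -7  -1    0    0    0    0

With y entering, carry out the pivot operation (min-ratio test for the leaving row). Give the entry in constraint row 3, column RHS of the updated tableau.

7

Ratio test on column y — row 1: 7/2 = 7/2; row 2: entry 0 ≤ 0; row 3: 14/2 = 7. Minimum is 7/2 at row 1 (s_1 leaves); pivot element 2.
Divide row 1 by 2; eliminate column y from the other rows.
Row 3 update in column RHS: 14 − 2·(7/2) = 7.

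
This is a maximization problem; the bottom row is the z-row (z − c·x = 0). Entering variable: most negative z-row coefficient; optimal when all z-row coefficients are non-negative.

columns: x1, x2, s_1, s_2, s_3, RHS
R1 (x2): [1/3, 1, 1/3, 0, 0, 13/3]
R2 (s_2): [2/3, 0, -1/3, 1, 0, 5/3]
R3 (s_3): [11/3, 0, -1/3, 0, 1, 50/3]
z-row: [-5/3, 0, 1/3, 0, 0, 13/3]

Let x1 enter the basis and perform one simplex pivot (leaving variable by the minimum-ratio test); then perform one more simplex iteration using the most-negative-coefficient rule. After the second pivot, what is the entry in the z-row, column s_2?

2/3

Ratio test on column x1 — row 1: (13/3)/(1/3) = 13; row 2: (5/3)/(2/3) = 5/2; row 3: (50/3)/(11/3) = 50/11. Minimum is 5/2 at row 2 (s_2 leaves); pivot element 2/3.
Divide row 2 by 2/3; eliminate column x1 from the other rows.
Second iteration: most negative z-row entry is -1/2 in column s_1, so s_1 enters.
Ratio test on column s_1 — row 1: (7/2)/(1/2) = 7; row 2: entry -1/2 ≤ 0; row 3: (15/2)/(3/2) = 5. Minimum is 5 at row 3 (s_3 leaves); pivot element 3/2.
Divide row 3 by 3/2; eliminate column s_1 from the other rows.
After both pivots, the entry at the z-row, column s_2 is 2/3.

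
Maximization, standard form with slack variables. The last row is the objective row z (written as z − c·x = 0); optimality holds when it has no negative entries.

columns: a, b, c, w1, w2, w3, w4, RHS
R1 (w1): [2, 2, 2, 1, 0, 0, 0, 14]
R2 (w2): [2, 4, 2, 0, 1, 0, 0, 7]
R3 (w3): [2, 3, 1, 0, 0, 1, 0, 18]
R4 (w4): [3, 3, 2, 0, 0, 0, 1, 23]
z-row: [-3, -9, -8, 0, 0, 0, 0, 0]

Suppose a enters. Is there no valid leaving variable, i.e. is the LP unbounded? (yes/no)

no

Column a has positive entries in row(s) 1, 2, 3, 4, so the ratio test bounds it — not unbounded.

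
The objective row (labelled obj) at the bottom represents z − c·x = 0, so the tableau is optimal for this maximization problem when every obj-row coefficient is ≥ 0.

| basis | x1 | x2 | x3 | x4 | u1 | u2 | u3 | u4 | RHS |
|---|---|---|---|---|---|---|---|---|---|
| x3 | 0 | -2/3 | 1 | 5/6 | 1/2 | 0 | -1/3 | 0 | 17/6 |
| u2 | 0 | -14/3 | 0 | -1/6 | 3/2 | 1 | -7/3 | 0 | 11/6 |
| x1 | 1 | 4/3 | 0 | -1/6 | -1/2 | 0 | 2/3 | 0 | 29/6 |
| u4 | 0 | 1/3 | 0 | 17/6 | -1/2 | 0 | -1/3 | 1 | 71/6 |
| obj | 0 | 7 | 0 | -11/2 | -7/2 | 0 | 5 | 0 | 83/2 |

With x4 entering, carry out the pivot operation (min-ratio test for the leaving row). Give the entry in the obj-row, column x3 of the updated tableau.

Ratio test on column x4 — row 1: (17/6)/(5/6) = 17/5; row 2: entry -1/6 ≤ 0; row 3: entry -1/6 ≤ 0; row 4: (71/6)/(17/6) = 71/17. Minimum is 17/5 at row 1 (x3 leaves); pivot element 5/6.
Divide row 1 by 5/6; eliminate column x4 from the other rows.
obj-row update in column x3: 0 − (-11/2)·(6/5) = 33/5.

33/5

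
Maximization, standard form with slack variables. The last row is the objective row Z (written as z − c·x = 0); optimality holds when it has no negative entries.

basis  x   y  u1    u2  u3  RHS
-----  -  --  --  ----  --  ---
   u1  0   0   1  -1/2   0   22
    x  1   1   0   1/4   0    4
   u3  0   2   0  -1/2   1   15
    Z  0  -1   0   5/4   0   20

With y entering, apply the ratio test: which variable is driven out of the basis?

x

Column y entries and ratios — u1: 0 ≤ 0, skip; x: 4/1 = 4; u3: 15/2 = 15/2.
Smallest ratio is 4 in the row of x, so x leaves.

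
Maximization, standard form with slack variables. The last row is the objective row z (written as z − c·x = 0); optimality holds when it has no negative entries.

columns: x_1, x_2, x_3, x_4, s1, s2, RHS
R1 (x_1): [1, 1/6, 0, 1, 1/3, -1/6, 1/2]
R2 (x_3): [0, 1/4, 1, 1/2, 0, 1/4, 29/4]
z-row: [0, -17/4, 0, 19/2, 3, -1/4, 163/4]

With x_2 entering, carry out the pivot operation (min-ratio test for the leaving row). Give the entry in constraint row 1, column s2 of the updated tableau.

Ratio test on column x_2 — row 1: (1/2)/(1/6) = 3; row 2: (29/4)/(1/4) = 29. Minimum is 3 at row 1 (x_1 leaves); pivot element 1/6.
Divide row 1 by 1/6; eliminate column x_2 from the other rows.
In the new row 1, the s2 entry is the old entry divided by the pivot: (-1/6)/(1/6) = -1.

-1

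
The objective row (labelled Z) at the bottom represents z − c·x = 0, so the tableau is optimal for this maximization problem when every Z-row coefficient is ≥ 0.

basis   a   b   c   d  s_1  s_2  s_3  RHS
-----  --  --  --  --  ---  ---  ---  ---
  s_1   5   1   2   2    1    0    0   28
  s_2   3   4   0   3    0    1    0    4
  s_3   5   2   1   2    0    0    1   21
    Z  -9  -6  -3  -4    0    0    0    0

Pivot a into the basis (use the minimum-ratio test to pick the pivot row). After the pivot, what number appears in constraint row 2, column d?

1

Ratio test on column a — row 1: 28/5 = 28/5; row 2: 4/3 = 4/3; row 3: 21/5 = 21/5. Minimum is 4/3 at row 2 (s_2 leaves); pivot element 3.
Divide row 2 by 3; eliminate column a from the other rows.
In the new row 2, the d entry is the old entry divided by the pivot: 3/3 = 1.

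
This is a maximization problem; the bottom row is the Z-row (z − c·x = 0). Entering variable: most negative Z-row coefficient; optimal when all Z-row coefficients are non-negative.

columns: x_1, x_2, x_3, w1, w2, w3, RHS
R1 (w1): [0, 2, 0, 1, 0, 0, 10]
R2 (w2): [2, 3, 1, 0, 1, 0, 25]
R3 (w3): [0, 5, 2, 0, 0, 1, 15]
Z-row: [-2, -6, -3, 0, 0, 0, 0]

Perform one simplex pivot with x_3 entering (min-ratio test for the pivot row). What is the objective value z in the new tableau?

Ratio test on column x_3 — row 1: entry 0 ≤ 0; row 2: 25/1 = 25; row 3: 15/2 = 15/2. Minimum is 15/2 at row 3 (w3 leaves); pivot element 2.
Pivot on row 3; the Z-row RHS becomes 0 − (-3)·(15/2) = 45/2.

45/2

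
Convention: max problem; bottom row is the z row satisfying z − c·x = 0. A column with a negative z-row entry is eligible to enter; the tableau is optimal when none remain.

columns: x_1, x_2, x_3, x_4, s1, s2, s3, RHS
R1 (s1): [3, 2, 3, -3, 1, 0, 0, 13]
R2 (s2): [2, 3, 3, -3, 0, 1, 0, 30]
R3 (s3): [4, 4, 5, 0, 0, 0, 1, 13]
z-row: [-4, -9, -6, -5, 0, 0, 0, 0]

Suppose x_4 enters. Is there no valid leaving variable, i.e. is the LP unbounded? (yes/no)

Every constraint-row entry in column x_4 is ≤ 0, so increasing x_4 is unbounded.

yes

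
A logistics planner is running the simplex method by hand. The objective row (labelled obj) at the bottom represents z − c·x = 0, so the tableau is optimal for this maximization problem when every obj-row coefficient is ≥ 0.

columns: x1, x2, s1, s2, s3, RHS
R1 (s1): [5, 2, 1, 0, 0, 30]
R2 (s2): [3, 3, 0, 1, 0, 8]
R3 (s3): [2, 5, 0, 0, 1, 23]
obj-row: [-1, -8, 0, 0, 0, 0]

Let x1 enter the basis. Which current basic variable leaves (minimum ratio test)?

s2

Column x1 entries and ratios — s1: 30/5 = 6; s2: 8/3 = 8/3; s3: 23/2 = 23/2.
Smallest ratio is 8/3 in the row of s2, so s2 leaves.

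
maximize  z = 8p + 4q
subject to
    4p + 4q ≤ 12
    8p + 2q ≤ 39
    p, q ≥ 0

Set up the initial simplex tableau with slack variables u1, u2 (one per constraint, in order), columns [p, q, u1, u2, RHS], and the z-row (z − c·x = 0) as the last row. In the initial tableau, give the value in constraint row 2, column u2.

Slack u2 belongs to constraint 2; its column is the unit vector e_2, so the entry in row 2 is 1.

1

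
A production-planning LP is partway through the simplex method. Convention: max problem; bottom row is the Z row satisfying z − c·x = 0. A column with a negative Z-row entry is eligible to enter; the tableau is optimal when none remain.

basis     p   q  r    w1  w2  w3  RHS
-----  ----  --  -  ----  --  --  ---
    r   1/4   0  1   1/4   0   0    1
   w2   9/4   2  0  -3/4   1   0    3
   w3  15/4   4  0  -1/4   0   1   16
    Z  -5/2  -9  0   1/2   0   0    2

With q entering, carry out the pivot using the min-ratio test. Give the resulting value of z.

Ratio test on column q — row 1: entry 0 ≤ 0; row 2: 3/2 = 3/2; row 3: 16/4 = 4. Minimum is 3/2 at row 2 (w2 leaves); pivot element 2.
Pivot on row 2; the Z-row RHS becomes 2 − (-9)·(3/2) = 31/2.

31/2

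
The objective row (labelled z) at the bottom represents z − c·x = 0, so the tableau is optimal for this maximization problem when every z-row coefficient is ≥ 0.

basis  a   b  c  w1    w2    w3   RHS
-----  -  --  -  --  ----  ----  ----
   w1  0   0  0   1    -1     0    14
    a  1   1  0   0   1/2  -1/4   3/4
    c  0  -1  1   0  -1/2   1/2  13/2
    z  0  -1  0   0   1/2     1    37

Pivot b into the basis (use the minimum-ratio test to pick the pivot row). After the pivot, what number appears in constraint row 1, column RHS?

14

Ratio test on column b — row 1: entry 0 ≤ 0; row 2: (3/4)/1 = 3/4; row 3: entry -1 ≤ 0. Minimum is 3/4 at row 2 (a leaves); pivot element 1.
Divide row 2 by 1; eliminate column b from the other rows.
Row 1 update in column RHS: 14 − 0·(3/4) = 14.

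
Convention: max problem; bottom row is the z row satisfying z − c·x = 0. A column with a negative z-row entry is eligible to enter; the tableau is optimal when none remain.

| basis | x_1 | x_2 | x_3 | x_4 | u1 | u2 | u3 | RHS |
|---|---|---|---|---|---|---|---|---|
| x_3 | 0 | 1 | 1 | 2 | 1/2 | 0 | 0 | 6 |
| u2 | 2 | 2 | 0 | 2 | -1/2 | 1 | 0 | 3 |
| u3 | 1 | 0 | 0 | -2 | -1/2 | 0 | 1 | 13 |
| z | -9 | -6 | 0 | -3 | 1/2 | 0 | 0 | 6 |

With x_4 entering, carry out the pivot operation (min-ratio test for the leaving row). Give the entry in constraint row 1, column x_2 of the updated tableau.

Ratio test on column x_4 — row 1: 6/2 = 3; row 2: 3/2 = 3/2; row 3: entry -2 ≤ 0. Minimum is 3/2 at row 2 (u2 leaves); pivot element 2.
Divide row 2 by 2; eliminate column x_4 from the other rows.
Row 1 update in column x_2: 1 − 2·1 = -1.

-1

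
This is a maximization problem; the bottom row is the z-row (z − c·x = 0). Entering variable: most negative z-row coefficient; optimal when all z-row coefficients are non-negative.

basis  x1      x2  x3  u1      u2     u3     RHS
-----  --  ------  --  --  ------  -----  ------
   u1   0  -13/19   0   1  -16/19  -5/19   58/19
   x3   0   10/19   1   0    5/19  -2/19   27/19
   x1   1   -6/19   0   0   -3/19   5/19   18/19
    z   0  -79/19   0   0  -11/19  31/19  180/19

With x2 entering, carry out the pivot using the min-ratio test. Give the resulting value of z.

207/10

Ratio test on column x2 — row 1: entry -13/19 ≤ 0; row 2: (27/19)/(10/19) = 27/10; row 3: entry -6/19 ≤ 0. Minimum is 27/10 at row 2 (x3 leaves); pivot element 10/19.
Pivot on row 2; the z-row RHS becomes 180/19 − (-79/19)·(27/10) = 207/10.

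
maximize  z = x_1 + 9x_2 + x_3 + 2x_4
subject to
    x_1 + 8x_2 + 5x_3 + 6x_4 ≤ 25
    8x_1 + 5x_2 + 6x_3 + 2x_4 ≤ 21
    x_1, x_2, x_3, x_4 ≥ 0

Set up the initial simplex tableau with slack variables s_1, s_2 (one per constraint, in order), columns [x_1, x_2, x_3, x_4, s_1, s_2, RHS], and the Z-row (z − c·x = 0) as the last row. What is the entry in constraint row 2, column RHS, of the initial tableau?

21

The RHS of constraint 2 is b_2 = 21.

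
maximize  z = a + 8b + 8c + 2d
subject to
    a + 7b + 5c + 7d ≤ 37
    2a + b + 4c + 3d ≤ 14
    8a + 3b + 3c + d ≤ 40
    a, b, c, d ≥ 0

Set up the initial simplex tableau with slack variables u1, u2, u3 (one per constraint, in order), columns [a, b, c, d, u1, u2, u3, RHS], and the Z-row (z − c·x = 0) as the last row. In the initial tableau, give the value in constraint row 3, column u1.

0

Slack u1 belongs to constraint 1; its column is the unit vector e_1, so the entry in row 3 is 0.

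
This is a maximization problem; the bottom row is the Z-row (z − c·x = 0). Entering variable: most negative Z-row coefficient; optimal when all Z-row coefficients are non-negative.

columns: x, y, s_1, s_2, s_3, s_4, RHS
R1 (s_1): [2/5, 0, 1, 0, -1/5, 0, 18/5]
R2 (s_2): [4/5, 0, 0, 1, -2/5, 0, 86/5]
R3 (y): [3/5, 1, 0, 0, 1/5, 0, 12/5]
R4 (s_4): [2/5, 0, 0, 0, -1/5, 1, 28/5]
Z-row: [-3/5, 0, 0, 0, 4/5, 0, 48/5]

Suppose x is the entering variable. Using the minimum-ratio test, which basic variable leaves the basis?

y

Column x entries and ratios — s_1: (18/5)/(2/5) = 9; s_2: (86/5)/(4/5) = 43/2; y: (12/5)/(3/5) = 4; s_4: (28/5)/(2/5) = 14.
Smallest ratio is 4 in the row of y, so y leaves.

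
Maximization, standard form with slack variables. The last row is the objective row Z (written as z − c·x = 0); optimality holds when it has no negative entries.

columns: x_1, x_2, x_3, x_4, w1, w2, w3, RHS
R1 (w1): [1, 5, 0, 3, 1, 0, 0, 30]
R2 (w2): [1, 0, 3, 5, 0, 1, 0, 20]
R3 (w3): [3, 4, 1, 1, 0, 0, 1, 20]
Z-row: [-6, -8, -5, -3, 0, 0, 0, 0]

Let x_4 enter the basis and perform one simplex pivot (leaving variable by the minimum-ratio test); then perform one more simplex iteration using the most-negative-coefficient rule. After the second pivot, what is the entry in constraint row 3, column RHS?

8/5

Ratio test on column x_4 — row 1: 30/3 = 10; row 2: 20/5 = 4; row 3: 20/1 = 20. Minimum is 4 at row 2 (w2 leaves); pivot element 5.
Divide row 2 by 5; eliminate column x_4 from the other rows.
Second iteration: most negative Z-row entry is -8 in column x_2, so x_2 enters.
Ratio test on column x_2 — row 1: 18/5 = 18/5; row 2: entry 0 ≤ 0; row 3: 16/4 = 4. Minimum is 18/5 at row 1 (w1 leaves); pivot element 5.
Divide row 1 by 5; eliminate column x_2 from the other rows.
After both pivots, the entry at constraint row 3, column RHS is 8/5.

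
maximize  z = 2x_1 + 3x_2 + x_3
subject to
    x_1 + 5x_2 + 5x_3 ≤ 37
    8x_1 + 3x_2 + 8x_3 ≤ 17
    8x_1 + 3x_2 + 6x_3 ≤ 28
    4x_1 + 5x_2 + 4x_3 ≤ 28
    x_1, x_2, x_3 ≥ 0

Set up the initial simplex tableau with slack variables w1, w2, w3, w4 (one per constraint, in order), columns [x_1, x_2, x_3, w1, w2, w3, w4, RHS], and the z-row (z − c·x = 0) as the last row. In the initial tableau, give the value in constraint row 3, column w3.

Slack w3 belongs to constraint 3; its column is the unit vector e_3, so the entry in row 3 is 1.

1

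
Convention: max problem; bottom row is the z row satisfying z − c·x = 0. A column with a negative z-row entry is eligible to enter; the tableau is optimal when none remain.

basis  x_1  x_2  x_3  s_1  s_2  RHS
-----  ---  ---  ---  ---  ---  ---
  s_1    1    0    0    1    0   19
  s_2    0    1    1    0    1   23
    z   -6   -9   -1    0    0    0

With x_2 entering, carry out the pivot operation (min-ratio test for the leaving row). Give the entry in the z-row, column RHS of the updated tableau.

207

Ratio test on column x_2 — row 1: entry 0 ≤ 0; row 2: 23/1 = 23. Minimum is 23 at row 2 (s_2 leaves); pivot element 1.
Divide row 2 by 1; eliminate column x_2 from the other rows.
z-row update in column RHS: 0 − (-9)·23 = 207.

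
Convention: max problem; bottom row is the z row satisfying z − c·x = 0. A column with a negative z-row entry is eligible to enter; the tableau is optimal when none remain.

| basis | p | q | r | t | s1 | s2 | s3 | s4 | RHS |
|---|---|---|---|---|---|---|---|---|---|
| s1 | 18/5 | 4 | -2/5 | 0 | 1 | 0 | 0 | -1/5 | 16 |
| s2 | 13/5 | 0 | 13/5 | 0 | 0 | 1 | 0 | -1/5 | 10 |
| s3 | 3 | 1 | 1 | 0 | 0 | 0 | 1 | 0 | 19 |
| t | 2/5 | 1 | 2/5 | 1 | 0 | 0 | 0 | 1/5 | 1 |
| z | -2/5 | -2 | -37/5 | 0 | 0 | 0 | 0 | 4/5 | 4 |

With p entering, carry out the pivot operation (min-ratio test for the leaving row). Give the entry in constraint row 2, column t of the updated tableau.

Ratio test on column p — row 1: 16/(18/5) = 40/9; row 2: 10/(13/5) = 50/13; row 3: 19/3 = 19/3; row 4: 1/(2/5) = 5/2. Minimum is 5/2 at row 4 (t leaves); pivot element 2/5.
Divide row 4 by 2/5; eliminate column p from the other rows.
Row 2 update in column t: 0 − (13/5)·(5/2) = -13/2.

-13/2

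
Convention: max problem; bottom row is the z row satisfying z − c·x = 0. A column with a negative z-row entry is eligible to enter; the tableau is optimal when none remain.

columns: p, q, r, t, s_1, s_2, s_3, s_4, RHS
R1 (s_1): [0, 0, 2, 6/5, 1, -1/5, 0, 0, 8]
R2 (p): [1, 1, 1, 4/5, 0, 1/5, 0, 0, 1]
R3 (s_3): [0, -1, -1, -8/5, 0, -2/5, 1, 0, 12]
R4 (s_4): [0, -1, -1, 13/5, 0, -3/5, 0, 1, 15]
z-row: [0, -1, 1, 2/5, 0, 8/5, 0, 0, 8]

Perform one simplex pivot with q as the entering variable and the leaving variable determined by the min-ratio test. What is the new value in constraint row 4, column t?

17/5

Ratio test on column q — row 1: entry 0 ≤ 0; row 2: 1/1 = 1; row 3: entry -1 ≤ 0; row 4: entry -1 ≤ 0. Minimum is 1 at row 2 (p leaves); pivot element 1.
Divide row 2 by 1; eliminate column q from the other rows.
Row 4 update in column t: 13/5 − (-1)·(4/5) = 17/5.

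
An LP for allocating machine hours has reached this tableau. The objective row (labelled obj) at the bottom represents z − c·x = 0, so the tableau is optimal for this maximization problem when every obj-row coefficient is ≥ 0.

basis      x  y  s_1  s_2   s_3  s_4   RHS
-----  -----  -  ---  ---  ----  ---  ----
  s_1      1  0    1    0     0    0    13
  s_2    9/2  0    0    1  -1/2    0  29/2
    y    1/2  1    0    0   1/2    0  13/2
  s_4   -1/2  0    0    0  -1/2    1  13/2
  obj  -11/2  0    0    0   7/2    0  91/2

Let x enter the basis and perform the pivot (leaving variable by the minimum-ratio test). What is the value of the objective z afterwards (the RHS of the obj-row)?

569/9

Ratio test on column x — row 1: 13/1 = 13; row 2: (29/2)/(9/2) = 29/9; row 3: (13/2)/(1/2) = 13; row 4: entry -1/2 ≤ 0. Minimum is 29/9 at row 2 (s_2 leaves); pivot element 9/2.
Pivot on row 2; the obj-row RHS becomes 91/2 − (-11/2)·(29/9) = 569/9.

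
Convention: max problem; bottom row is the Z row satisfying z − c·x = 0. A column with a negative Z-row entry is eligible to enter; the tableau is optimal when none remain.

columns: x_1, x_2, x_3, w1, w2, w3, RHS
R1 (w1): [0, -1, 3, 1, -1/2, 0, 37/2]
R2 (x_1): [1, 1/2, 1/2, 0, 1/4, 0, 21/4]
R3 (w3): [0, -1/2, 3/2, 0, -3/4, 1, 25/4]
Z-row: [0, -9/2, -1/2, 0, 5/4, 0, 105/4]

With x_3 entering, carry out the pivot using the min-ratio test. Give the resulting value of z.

Ratio test on column x_3 — row 1: (37/2)/3 = 37/6; row 2: (21/4)/(1/2) = 21/2; row 3: (25/4)/(3/2) = 25/6. Minimum is 25/6 at row 3 (w3 leaves); pivot element 3/2.
Pivot on row 3; the Z-row RHS becomes 105/4 − (-1/2)·(25/6) = 85/3.

85/3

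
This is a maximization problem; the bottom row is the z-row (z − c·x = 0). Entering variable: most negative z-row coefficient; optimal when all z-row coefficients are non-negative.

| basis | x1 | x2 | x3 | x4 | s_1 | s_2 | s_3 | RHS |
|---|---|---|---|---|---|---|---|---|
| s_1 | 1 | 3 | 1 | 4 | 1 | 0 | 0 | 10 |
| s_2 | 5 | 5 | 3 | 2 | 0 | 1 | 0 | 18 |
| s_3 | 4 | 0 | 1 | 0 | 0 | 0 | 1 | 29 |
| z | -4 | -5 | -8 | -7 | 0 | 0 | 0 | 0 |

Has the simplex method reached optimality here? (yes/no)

The z-row has a negative entry -8 in column x3, so it is not optimal.

no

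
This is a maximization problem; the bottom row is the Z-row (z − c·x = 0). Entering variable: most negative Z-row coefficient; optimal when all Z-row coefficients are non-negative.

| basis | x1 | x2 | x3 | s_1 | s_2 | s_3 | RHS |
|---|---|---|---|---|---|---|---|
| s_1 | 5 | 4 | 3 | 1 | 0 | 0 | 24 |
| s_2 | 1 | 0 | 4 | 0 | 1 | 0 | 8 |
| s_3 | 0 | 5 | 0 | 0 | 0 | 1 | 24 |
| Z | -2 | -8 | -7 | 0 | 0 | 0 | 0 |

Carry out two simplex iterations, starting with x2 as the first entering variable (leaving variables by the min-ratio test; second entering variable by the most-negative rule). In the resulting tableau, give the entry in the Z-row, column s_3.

Ratio test on column x2 — row 1: 24/4 = 6; row 2: entry 0 ≤ 0; row 3: 24/5 = 24/5. Minimum is 24/5 at row 3 (s_3 leaves); pivot element 5.
Divide row 3 by 5; eliminate column x2 from the other rows.
Second iteration: most negative Z-row entry is -7 in column x3, so x3 enters.
Ratio test on column x3 — row 1: (24/5)/3 = 8/5; row 2: 8/4 = 2; row 3: entry 0 ≤ 0. Minimum is 8/5 at row 1 (s_1 leaves); pivot element 3.
Divide row 1 by 3; eliminate column x3 from the other rows.
After both pivots, the entry at the Z-row, column s_3 is -4/15.

-4/15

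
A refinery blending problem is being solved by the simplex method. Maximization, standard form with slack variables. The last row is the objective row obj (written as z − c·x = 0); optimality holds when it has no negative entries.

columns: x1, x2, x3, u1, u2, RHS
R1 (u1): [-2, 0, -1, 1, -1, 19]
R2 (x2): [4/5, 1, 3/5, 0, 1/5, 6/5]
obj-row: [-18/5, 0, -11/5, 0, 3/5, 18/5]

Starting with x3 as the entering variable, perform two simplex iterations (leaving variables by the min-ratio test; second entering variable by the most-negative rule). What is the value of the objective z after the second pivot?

9

Ratio test on column x3 — row 1: entry -1 ≤ 0; row 2: (6/5)/(3/5) = 2. Minimum is 2 at row 2 (x2 leaves); pivot element 3/5.
Pivot on row 2; the obj-row RHS becomes 18/5 − (-11/5)·2 = 8.
Next entering variable (most negative obj-row entry -2/3): x1.
Ratio test on column x1 — row 1: entry -2/3 ≤ 0; row 2: 2/(4/3) = 3/2. Minimum is 3/2 at row 2 (x3 leaves); pivot element 4/3.
After the second pivot the obj-row RHS is 8 − (-2/3)·(3/2) = 9.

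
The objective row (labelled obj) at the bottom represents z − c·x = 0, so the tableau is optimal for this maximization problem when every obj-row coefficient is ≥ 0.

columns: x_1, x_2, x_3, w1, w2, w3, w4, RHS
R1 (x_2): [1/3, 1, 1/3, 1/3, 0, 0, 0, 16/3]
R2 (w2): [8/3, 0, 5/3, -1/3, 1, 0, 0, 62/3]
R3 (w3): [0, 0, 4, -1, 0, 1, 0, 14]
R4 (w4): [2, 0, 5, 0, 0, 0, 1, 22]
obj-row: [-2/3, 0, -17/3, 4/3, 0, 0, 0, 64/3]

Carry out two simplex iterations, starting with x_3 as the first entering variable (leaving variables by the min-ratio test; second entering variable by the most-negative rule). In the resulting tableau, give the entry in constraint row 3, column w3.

1/4

Ratio test on column x_3 — row 1: (16/3)/(1/3) = 16; row 2: (62/3)/(5/3) = 62/5; row 3: 14/4 = 7/2; row 4: 22/5 = 22/5. Minimum is 7/2 at row 3 (w3 leaves); pivot element 4.
Divide row 3 by 4; eliminate column x_3 from the other rows.
Second iteration: most negative obj-row entry is -2/3 in column x_1, so x_1 enters.
Ratio test on column x_1 — row 1: (25/6)/(1/3) = 25/2; row 2: (89/6)/(8/3) = 89/16; row 3: entry 0 ≤ 0; row 4: (9/2)/2 = 9/4. Minimum is 9/4 at row 4 (w4 leaves); pivot element 2.
Divide row 4 by 2; eliminate column x_1 from the other rows.
After both pivots, the entry at constraint row 3, column w3 is 1/4.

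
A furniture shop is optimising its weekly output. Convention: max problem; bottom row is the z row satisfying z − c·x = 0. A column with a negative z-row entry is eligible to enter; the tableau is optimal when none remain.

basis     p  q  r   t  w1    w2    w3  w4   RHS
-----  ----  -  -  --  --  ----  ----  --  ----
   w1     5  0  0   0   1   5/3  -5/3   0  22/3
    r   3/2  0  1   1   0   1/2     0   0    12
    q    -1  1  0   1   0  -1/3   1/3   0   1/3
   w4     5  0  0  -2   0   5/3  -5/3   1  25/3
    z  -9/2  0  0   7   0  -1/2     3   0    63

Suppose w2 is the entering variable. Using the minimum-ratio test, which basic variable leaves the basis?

w1

Column w2 entries and ratios — w1: (22/3)/(5/3) = 22/5; r: 12/(1/2) = 24; q: -1/3 ≤ 0, skip; w4: (25/3)/(5/3) = 5.
Smallest ratio is 22/5 in the row of w1, so w1 leaves.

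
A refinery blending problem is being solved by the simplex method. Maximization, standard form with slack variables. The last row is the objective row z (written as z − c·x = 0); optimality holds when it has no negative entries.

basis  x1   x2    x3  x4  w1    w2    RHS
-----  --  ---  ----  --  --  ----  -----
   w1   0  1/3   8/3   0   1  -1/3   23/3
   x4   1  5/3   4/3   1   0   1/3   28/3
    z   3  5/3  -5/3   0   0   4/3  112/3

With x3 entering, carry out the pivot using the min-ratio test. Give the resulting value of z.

337/8

Ratio test on column x3 — row 1: (23/3)/(8/3) = 23/8; row 2: (28/3)/(4/3) = 7. Minimum is 23/8 at row 1 (w1 leaves); pivot element 8/3.
Pivot on row 1; the z-row RHS becomes 112/3 − (-5/3)·(23/8) = 337/8.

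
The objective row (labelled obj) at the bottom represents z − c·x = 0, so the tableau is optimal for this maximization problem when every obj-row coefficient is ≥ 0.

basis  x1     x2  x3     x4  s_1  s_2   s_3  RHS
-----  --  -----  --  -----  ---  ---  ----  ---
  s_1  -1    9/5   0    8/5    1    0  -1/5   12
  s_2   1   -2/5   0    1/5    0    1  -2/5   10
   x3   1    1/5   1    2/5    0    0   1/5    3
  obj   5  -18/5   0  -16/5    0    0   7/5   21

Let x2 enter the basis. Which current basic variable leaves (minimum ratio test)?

Column x2 entries and ratios — s_1: 12/(9/5) = 20/3; s_2: -2/5 ≤ 0, skip; x3: 3/(1/5) = 15.
Smallest ratio is 20/3 in the row of s_1, so s_1 leaves.

s_1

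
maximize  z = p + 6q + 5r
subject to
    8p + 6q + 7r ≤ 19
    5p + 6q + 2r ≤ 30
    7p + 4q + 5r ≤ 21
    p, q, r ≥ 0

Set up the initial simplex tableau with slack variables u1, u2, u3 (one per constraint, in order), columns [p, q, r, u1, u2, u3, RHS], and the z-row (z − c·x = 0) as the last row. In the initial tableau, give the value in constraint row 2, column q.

Constraint 2 has coefficient 6 on q.

6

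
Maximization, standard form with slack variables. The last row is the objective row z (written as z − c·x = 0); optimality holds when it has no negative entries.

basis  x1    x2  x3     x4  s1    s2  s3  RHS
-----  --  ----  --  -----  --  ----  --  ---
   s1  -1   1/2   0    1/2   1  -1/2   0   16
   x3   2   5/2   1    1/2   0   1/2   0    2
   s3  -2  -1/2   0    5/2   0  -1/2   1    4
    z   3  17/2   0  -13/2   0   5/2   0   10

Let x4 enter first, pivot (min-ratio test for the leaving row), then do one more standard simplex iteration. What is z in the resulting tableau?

43/2

Ratio test on column x4 — row 1: 16/(1/2) = 32; row 2: 2/(1/2) = 4; row 3: 4/(5/2) = 8/5. Minimum is 8/5 at row 3 (s3 leaves); pivot element 5/2.
Pivot on row 3; the z-row RHS becomes 10 − (-13/2)·(8/5) = 102/5.
Next entering variable (most negative z-row entry -11/5): x1.
Ratio test on column x1 — row 1: entry -3/5 ≤ 0; row 2: (6/5)/(12/5) = 1/2; row 3: entry -4/5 ≤ 0. Minimum is 1/2 at row 2 (x3 leaves); pivot element 12/5.
After the second pivot the z-row RHS is 102/5 − (-11/5)·(1/2) = 43/2.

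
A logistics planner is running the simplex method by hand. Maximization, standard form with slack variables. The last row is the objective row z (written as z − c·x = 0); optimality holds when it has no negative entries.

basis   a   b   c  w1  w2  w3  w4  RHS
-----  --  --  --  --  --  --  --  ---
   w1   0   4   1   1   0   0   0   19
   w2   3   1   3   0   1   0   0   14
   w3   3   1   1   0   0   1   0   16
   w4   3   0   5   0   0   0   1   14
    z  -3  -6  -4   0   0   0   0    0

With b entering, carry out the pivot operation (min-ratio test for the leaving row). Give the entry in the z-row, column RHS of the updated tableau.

Ratio test on column b — row 1: 19/4 = 19/4; row 2: 14/1 = 14; row 3: 16/1 = 16; row 4: entry 0 ≤ 0. Minimum is 19/4 at row 1 (w1 leaves); pivot element 4.
Divide row 1 by 4; eliminate column b from the other rows.
z-row update in column RHS: 0 − (-6)·(19/4) = 57/2.

57/2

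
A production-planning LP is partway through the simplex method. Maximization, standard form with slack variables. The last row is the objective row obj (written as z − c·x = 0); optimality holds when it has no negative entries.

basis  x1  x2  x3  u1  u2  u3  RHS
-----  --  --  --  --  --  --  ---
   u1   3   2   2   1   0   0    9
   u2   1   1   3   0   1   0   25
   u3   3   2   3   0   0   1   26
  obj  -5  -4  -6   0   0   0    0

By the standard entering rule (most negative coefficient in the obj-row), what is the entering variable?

x3

Negative obj-row entries: x1: -5, x2: -4, x3: -6.
The most negative is -6 in column x3, so x3 enters.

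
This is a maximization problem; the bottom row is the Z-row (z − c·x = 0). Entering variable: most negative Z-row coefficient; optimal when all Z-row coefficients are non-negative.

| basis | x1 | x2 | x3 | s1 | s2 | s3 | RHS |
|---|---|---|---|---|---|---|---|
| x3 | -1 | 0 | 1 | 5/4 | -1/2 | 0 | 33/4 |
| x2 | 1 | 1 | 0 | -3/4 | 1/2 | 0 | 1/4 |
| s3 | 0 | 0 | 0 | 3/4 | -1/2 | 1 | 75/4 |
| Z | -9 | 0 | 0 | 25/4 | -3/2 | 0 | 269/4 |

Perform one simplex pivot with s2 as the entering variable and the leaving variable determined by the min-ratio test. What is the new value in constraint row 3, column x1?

1

Ratio test on column s2 — row 1: entry -1/2 ≤ 0; row 2: (1/4)/(1/2) = 1/2; row 3: entry -1/2 ≤ 0. Minimum is 1/2 at row 2 (x2 leaves); pivot element 1/2.
Divide row 2 by 1/2; eliminate column s2 from the other rows.
Row 3 update in column x1: 0 − (-1/2)·2 = 1.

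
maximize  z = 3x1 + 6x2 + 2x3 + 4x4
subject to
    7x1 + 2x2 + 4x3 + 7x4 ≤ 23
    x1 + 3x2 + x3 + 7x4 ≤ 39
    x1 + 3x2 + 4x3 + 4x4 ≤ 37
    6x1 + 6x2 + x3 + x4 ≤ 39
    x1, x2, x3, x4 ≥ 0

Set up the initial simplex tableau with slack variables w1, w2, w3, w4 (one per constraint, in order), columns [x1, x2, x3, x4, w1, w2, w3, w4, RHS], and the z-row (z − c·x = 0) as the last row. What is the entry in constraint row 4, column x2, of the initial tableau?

Constraint 4 has coefficient 6 on x2.

6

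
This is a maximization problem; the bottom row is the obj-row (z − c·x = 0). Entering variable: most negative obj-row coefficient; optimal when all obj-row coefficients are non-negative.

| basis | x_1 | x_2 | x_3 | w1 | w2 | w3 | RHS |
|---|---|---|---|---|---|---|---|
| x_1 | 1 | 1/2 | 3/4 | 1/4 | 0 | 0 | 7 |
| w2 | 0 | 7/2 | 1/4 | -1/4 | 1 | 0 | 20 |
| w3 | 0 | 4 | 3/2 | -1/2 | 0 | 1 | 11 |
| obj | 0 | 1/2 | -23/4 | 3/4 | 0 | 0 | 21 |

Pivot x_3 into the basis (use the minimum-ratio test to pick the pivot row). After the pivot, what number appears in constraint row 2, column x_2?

17/6

Ratio test on column x_3 — row 1: 7/(3/4) = 28/3; row 2: 20/(1/4) = 80; row 3: 11/(3/2) = 22/3. Minimum is 22/3 at row 3 (w3 leaves); pivot element 3/2.
Divide row 3 by 3/2; eliminate column x_3 from the other rows.
Row 2 update in column x_2: 7/2 − (1/4)·(8/3) = 17/6.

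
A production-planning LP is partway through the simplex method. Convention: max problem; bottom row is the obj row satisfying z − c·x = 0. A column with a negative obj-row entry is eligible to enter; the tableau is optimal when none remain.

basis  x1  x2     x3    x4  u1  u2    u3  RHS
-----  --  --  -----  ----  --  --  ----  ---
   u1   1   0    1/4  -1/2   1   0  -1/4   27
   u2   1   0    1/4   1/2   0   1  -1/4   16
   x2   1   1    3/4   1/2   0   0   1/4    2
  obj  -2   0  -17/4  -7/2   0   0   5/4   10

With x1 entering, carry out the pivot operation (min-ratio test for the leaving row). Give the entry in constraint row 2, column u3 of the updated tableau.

-1/2

Ratio test on column x1 — row 1: 27/1 = 27; row 2: 16/1 = 16; row 3: 2/1 = 2. Minimum is 2 at row 3 (x2 leaves); pivot element 1.
Divide row 3 by 1; eliminate column x1 from the other rows.
Row 2 update in column u3: -1/4 − 1·(1/4) = -1/2.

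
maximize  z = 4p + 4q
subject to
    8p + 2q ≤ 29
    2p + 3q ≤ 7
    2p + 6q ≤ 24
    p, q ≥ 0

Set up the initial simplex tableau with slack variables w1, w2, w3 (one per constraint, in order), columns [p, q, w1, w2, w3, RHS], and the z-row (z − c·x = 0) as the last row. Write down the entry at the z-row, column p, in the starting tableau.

-4

The z-row carries the negated objective coefficients: the p entry is -4.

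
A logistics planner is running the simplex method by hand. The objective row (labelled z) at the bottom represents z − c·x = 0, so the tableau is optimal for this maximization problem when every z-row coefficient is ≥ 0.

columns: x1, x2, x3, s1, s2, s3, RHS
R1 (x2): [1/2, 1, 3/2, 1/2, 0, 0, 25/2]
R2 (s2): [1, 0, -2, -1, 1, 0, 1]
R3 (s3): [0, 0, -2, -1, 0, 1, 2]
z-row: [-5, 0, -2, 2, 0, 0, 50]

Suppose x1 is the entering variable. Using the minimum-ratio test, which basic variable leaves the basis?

s2

Column x1 entries and ratios — x2: (25/2)/(1/2) = 25; s2: 1/1 = 1; s3: 0 ≤ 0, skip.
Smallest ratio is 1 in the row of s2, so s2 leaves.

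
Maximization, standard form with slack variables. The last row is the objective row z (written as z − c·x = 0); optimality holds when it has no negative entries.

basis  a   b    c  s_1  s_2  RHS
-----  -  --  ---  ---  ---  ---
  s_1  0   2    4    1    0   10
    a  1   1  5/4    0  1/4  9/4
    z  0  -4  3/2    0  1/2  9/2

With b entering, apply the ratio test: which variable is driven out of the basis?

a

Column b entries and ratios — s_1: 10/2 = 5; a: (9/4)/1 = 9/4.
Smallest ratio is 9/4 in the row of a, so a leaves.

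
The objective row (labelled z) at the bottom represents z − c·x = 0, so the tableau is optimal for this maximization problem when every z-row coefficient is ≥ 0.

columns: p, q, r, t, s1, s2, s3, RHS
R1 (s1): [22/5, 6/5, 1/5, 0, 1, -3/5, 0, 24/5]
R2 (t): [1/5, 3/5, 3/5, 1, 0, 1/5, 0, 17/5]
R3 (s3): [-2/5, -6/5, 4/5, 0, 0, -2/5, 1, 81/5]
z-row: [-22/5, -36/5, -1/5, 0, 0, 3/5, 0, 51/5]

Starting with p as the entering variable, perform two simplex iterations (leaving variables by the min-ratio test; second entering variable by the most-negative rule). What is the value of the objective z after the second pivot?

Ratio test on column p — row 1: (24/5)/(22/5) = 12/11; row 2: (17/5)/(1/5) = 17; row 3: entry -2/5 ≤ 0. Minimum is 12/11 at row 1 (s1 leaves); pivot element 22/5.
Pivot on row 1; the z-row RHS becomes 51/5 − (-22/5)·(12/11) = 15.
Next entering variable (most negative z-row entry -6): q.
Ratio test on column q — row 1: (12/11)/(3/11) = 4; row 2: (35/11)/(6/11) = 35/6; row 3: entry -12/11 ≤ 0. Minimum is 4 at row 1 (p leaves); pivot element 3/11.
After the second pivot the z-row RHS is 15 − (-6)·4 = 39.

39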